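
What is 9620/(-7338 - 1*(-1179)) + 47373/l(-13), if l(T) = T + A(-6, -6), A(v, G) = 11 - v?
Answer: 291731827/24636 ≈ 11842.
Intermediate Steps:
l(T) = 17 + T (l(T) = T + (11 - 1*(-6)) = T + (11 + 6) = T + 17 = 17 + T)
9620/(-7338 - 1*(-1179)) + 47373/l(-13) = 9620/(-7338 - 1*(-1179)) + 47373/(17 - 13) = 9620/(-7338 + 1179) + 47373/4 = 9620/(-6159) + 47373*(¼) = 9620*(-1/6159) + 47373/4 = -9620/6159 + 47373/4 = 291731827/24636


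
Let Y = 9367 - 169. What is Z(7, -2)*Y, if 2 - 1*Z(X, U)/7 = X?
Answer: -321930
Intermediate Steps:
Z(X, U) = 14 - 7*X
Y = 9198
Z(7, -2)*Y = (14 - 7*7)*9198 = (14 - 49)*9198 = -35*9198 = -321930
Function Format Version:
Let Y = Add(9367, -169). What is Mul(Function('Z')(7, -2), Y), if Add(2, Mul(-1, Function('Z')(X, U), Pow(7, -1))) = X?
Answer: -321930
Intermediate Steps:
Function('Z')(X, U) = Add(14, Mul(-7, X))
Y = 9198
Mul(Function('Z')(7, -2), Y) = Mul(Add(14, Mul(-7, 7)), 9198) = Mul(Add(14, -49), 9198) = Mul(-35, 9198) = -321930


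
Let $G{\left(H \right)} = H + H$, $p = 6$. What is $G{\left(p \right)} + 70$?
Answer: $82$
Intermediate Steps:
$G{\left(H \right)} = 2 H$
$G{\left(p \right)} + 70 = 2 \cdot 6 + 70 = 12 + 70 = 82$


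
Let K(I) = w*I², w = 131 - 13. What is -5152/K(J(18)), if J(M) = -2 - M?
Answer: -161/1475 ≈ -0.10915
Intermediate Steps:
w = 118
K(I) = 118*I²
-5152/K(J(18)) = -5152*1/(118*(-2 - 1*18)²) = -5152*1/(118*(-2 - 18)²) = -5152/(118*(-20)²) = -5152/(118*400) = -5152/47200 = -5152*1/47200 = -161/1475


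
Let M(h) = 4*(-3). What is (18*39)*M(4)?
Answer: -8424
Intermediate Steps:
M(h) = -12
(18*39)*M(4) = (18*39)*(-12) = 702*(-12) = -8424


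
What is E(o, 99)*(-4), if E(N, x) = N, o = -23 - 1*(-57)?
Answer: -136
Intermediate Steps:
o = 34 (o = -23 + 57 = 34)
E(o, 99)*(-4) = 34*(-4) = -136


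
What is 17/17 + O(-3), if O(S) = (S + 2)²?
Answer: 2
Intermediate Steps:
O(S) = (2 + S)²
17/17 + O(-3) = 17/17 + (2 - 3)² = 17*(1/17) + (-1)² = 1 + 1 = 2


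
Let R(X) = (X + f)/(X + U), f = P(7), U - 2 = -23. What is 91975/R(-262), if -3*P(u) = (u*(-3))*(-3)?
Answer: 91975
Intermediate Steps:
U = -21 (U = 2 - 23 = -21)
P(u) = -3*u (P(u) = -u*(-3)*(-3)/3 = -(-3*u)*(-3)/3 = -3*u)
f = -21 (f = -3*7 = -21)
R(X) = 1 (R(X) = (X - 21)/(X - 21) = (-21 + X)/(-21 + X) = 1)
91975/R(-262) = 91975/1 = 91975*1 = 91975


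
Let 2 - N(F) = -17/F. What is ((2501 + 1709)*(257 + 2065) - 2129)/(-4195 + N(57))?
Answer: -557088987/238984 ≈ -2331.1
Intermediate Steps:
N(F) = 2 + 17/F (N(F) = 2 - (-17)/F = 2 + 17/F)
((2501 + 1709)*(257 + 2065) - 2129)/(-4195 + N(57)) = ((2501 + 1709)*(257 + 2065) - 2129)/(-4195 + (2 + 17/57)) = (4210*2322 - 2129)/(-4195 + (2 + 17*(1/57))) = (9775620 - 2129)/(-4195 + (2 + 17/57)) = 9773491/(-4195 + 131/57) = 9773491/(-238984/57) = 9773491*(-57/238984) = -557088987/238984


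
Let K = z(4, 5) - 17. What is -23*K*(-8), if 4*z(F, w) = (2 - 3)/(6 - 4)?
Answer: -3151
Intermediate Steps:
z(F, w) = -⅛ (z(F, w) = ((2 - 3)/(6 - 4))/4 = (-1/2)/4 = (-1*½)/4 = (¼)*(-½) = -⅛)
K = -137/8 (K = -⅛ - 17 = -137/8 ≈ -17.125)
-23*K*(-8) = -23*(-137/8)*(-8) = (3151/8)*(-8) = -3151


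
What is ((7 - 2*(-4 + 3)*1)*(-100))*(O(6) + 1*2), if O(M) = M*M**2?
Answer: -196200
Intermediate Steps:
O(M) = M**3
((7 - 2*(-4 + 3)*1)*(-100))*(O(6) + 1*2) = ((7 - 2*(-4 + 3)*1)*(-100))*(6**3 + 1*2) = ((7 - 2*(-1)*1)*(-100))*(216 + 2) = ((7 + 2*1)*(-100))*218 = ((7 + 2)*(-100))*218 = (9*(-100))*218 = -900*218 = -196200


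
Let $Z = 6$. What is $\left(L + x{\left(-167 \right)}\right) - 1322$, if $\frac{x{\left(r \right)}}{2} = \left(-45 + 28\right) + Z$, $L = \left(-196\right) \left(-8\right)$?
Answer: $224$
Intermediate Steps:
$L = 1568$
$x{\left(r \right)} = -22$ ($x{\left(r \right)} = 2 \left(\left(-45 + 28\right) + 6\right) = 2 \left(-17 + 6\right) = 2 \left(-11\right) = -22$)
$\left(L + x{\left(-167 \right)}\right) - 1322 = \left(1568 - 22\right) - 1322 = 1546 - 1322 = 224$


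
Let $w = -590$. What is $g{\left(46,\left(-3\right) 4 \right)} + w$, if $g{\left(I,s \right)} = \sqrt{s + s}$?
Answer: $-590 + 2 i \sqrt{6} \approx -590.0 + 4.899 i$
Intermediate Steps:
$g{\left(I,s \right)} = \sqrt{2} \sqrt{s}$ ($g{\left(I,s \right)} = \sqrt{2 s} = \sqrt{2} \sqrt{s}$)
$g{\left(46,\left(-3\right) 4 \right)} + w = \sqrt{2} \sqrt{\left(-3\right) 4} - 590 = \sqrt{2} \sqrt{-12} - 590 = \sqrt{2} \cdot 2 i \sqrt{3} - 590 = 2 i \sqrt{6} - 590 = -590 + 2 i \sqrt{6}$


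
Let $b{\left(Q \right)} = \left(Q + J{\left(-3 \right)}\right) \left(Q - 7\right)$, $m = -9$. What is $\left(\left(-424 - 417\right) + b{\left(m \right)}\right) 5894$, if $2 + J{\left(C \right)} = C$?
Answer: $-3636598$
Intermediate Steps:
$J{\left(C \right)} = -2 + C$
$b{\left(Q \right)} = \left(-7 + Q\right) \left(-5 + Q\right)$ ($b{\left(Q \right)} = \left(Q - 5\right) \left(Q - 7\right) = \left(Q - 5\right) \left(-7 + Q\right) = \left(-5 + Q\right) \left(-7 + Q\right) = \left(-7 + Q\right) \left(-5 + Q\right)$)
$\left(\left(-424 - 417\right) + b{\left(m \right)}\right) 5894 = \left(\left(-424 - 417\right) + \left(35 + \left(-9\right)^{2} - -108\right)\right) 5894 = \left(-841 + \left(35 + 81 + 108\right)\right) 5894 = \left(-841 + 224\right) 5894 = \left(-617\right) 5894 = -3636598$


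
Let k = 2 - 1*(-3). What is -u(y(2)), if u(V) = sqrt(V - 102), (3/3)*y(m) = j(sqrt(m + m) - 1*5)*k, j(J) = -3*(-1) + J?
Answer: -I*sqrt(102) ≈ -10.1*I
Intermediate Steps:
j(J) = 3 + J
k = 5 (k = 2 + 3 = 5)
y(m) = -10 + 5*sqrt(2)*sqrt(m) (y(m) = (3 + (sqrt(m + m) - 1*5))*5 = (3 + (sqrt(2*m) - 5))*5 = (3 + (sqrt(2)*sqrt(m) - 5))*5 = (3 + (-5 + sqrt(2)*sqrt(m)))*5 = (-2 + sqrt(2)*sqrt(m))*5 = -10 + 5*sqrt(2)*sqrt(m))
u(V) = sqrt(-102 + V)
-u(y(2)) = -sqrt(-102 + (-10 + 5*sqrt(2)*sqrt(2))) = -sqrt(-102 + (-10 + 10)) = -sqrt(-102 + 0) = -sqrt(-102) = -I*sqrt(102)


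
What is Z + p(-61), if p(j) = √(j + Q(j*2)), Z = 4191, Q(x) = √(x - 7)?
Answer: 4191 + √(-61 + I*√129) ≈ 4191.7 + 7.8437*I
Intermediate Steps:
Q(x) = √(-7 + x)
p(j) = √(j + √(-7 + 2*j)) (p(j) = √(j + √(-7 + j*2)) = √(j + √(-7 + 2*j)))
Z + p(-61) = 4191 + √(-61 + √(-7 + 2*(-61))) = 4191 + √(-61 + √(-7 - 122)) = 4191 + √(-61 + √(-129)) = 4191 + √(-61 + I*√129)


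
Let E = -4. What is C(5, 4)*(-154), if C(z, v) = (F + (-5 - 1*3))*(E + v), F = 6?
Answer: 0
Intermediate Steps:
C(z, v) = 8 - 2*v (C(z, v) = (6 + (-5 - 1*3))*(-4 + v) = (6 + (-5 - 3))*(-4 + v) = (6 - 8)*(-4 + v) = -2*(-4 + v) = 8 - 2*v)
C(5, 4)*(-154) = (8 - 2*4)*(-154) = (8 - 8)*(-154) = 0*(-154) = 0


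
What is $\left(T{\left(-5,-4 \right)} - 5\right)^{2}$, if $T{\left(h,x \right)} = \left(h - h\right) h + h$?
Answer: $100$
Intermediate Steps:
$T{\left(h,x \right)} = h$ ($T{\left(h,x \right)} = 0 h + h = 0 + h = h$)
$\left(T{\left(-5,-4 \right)} - 5\right)^{2} = \left(-5 - 5\right)^{2} = \left(-10\right)^{2} = 100$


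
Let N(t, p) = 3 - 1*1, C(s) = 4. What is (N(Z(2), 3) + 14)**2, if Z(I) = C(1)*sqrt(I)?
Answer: 256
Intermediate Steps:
Z(I) = 4*sqrt(I)
N(t, p) = 2 (N(t, p) = 3 - 1 = 2)
(N(Z(2), 3) + 14)**2 = (2 + 14)**2 = 16**2 = 256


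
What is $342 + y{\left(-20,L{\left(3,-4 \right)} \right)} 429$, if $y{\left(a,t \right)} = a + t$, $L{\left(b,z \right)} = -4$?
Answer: $-9954$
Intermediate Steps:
$342 + y{\left(-20,L{\left(3,-4 \right)} \right)} 429 = 342 + \left(-20 - 4\right) 429 = 342 - 10296 = -9954$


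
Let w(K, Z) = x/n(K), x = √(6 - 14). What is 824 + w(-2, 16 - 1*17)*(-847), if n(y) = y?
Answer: 824 + 847*I*√2 ≈ 824.0 + 1197.8*I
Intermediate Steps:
x = 2*I*√2 (x = √(-8) = 2*I*√2 ≈ 2.8284*I)
w(K, Z) = 2*I*√2/K (w(K, Z) = (2*I*√2)/K = 2*I*√2/K)
824 + w(-2, 16 - 1*17)*(-847) = 824 + (2*I*√2/(-2))*(-847) = 824 + (2*I*√2*(-½))*(-847) = 824 - I*√2*(-847) = 824 + 847*I*√2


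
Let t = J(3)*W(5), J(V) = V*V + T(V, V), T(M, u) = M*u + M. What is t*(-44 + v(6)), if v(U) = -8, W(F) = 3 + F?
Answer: -8736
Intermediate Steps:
T(M, u) = M + M*u
J(V) = V² + V*(1 + V) (J(V) = V*V + V*(1 + V) = V² + V*(1 + V))
t = 168 (t = (3*(1 + 2*3))*(3 + 5) = (3*(1 + 6))*8 = (3*7)*8 = 21*8 = 168)
t*(-44 + v(6)) = 168*(-44 - 8) = 168*(-52) = -8736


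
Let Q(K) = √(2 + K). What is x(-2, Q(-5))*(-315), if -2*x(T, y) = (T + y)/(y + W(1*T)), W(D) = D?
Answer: 315/2 ≈ 157.50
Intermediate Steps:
x(T, y) = -½ (x(T, y) = -(T + y)/(2*(y + 1*T)) = -(T + y)/(2*(y + T)) = -(T + y)/(2*(T + y)) = -½*1 = -½)
x(-2, Q(-5))*(-315) = -½*(-315) = 315/2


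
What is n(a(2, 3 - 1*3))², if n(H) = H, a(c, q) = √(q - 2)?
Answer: -2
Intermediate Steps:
a(c, q) = √(-2 + q)
n(a(2, 3 - 1*3))² = (√(-2 + (3 - 1*3)))² = (√(-2 + (3 - 3)))² = (√(-2 + 0))² = (√(-2))² = (I*√2)² = -2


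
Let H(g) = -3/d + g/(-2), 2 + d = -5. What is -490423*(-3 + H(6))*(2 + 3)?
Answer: 95632485/7 ≈ 1.3662e+7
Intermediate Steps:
d = -7 (d = -2 - 5 = -7)
H(g) = 3/7 - g/2 (H(g) = -3/(-7) + g/(-2) = -3*(-⅐) + g*(-½) = 3/7 - g/2)
-490423*(-3 + H(6))*(2 + 3) = -490423*(-3 + (3/7 - ½*6))*(2 + 3) = -490423*(-3 + (3/7 - 3))*5 = -490423*(-3 - 18/7)*5 = -(-19126497)*5/7 = -490423*(-195/7) = 95632485/7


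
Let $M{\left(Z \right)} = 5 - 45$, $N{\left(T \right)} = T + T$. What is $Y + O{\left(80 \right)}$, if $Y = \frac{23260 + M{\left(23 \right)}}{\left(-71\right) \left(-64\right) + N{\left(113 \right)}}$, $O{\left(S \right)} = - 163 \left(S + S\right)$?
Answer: $- \frac{1381982}{53} \approx -26075.0$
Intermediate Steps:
$O{\left(S \right)} = - 326 S$ ($O{\left(S \right)} = - 163 \cdot 2 S = - 326 S$)
$N{\left(T \right)} = 2 T$
$M{\left(Z \right)} = -40$ ($M{\left(Z \right)} = 5 - 45 = -40$)
$Y = \frac{258}{53}$ ($Y = \frac{23260 - 40}{\left(-71\right) \left(-64\right) + 2 \cdot 113} = \frac{23220}{4544 + 226} = \frac{23220}{4770} = 23220 \cdot \frac{1}{4770} = \frac{258}{53} \approx 4.8679$)
$Y + O{\left(80 \right)} = \frac{258}{53} - 26080 = - \frac{1381982}{53}$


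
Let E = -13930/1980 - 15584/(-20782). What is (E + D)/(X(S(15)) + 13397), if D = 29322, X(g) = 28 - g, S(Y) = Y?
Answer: 60314678749/27589975380 ≈ 2.1861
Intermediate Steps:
E = -12931847/2057418 (E = -13930*1/1980 - 15584*(-1/20782) = -1393/198 + 7792/10391 = -12931847/2057418 ≈ -6.2855)
(E + D)/(X(S(15)) + 13397) = (-12931847/2057418 + 29322)/((28 - 1*15) + 13397) = 60314678749/(2057418*((28 - 15) + 13397)) = 60314678749/(2057418*(13 + 13397)) = (60314678749/2057418)/13410 = (60314678749/2057418)*(1/13410) = 60314678749/27589975380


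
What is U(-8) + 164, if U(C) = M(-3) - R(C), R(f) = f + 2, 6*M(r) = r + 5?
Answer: 511/3 ≈ 170.33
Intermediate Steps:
M(r) = ⅚ + r/6 (M(r) = (r + 5)/6 = (5 + r)/6 = ⅚ + r/6)
R(f) = 2 + f
U(C) = -5/3 - C (U(C) = (⅚ + (⅙)*(-3)) - (2 + C) = (⅚ - ½) + (-2 - C) = ⅓ + (-2 - C) = -5/3 - C)
U(-8) + 164 = (-5/3 - 1*(-8)) + 164 = (-5/3 + 8) + 164 = 19/3 + 164 = 511/3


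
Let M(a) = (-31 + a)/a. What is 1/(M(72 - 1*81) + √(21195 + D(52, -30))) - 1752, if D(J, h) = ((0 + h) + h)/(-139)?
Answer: -83541314544/47683393 + 81*√409516935/238416965 ≈ -1752.0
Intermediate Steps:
D(J, h) = -2*h/139 (D(J, h) = (h + h)*(-1/139) = (2*h)*(-1/139) = -2*h/139)
M(a) = (-31 + a)/a
1/(M(72 - 1*81) + √(21195 + D(52, -30))) - 1752 = 1/((-31 + (72 - 1*81))/(72 - 1*81) + √(21195 - 2/139*(-30))) - 1752 = 1/((-31 + (72 - 81))/(72 - 81) + √(21195 + 60/139)) - 1752 = 1/((-31 - 9)/(-9) + √(2946165/139)) - 1752 = 1/(-⅑*(-40) + √409516935/139) - 1752 = 1/(40/9 + √409516935/139) - 1752 = -1752 + 1/(40/9 + √409516935/139)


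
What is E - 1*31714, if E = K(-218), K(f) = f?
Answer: -31932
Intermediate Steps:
E = -218
E - 1*31714 = -218 - 1*31714 = -218 - 31714 = -31932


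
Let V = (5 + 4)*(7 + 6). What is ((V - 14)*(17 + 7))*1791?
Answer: 4427352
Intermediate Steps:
V = 117 (V = 9*13 = 117)
((V - 14)*(17 + 7))*1791 = ((117 - 14)*(17 + 7))*1791 = (103*24)*1791 = 2472*1791 = 4427352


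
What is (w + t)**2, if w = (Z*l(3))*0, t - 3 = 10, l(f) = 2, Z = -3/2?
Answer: 169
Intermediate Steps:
Z = -3/2 (Z = -3*1/2 = -3/2 ≈ -1.5000)
t = 13 (t = 3 + 10 = 13)
w = 0 (w = -3/2*2*0 = -3*0 = 0)
(w + t)**2 = (0 + 13)**2 = 13**2 = 169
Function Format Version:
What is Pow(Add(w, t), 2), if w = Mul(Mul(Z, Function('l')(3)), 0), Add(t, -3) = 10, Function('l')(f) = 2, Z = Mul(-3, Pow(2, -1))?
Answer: 169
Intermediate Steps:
Z = Rational(-3, 2) (Z = Mul(-3, Rational(1, 2)) = Rational(-3, 2) ≈ -1.5000)
t = 13 (t = Add(3, 10) = 13)
w = 0 (w = Mul(Mul(Rational(-3, 2), 2), 0) = Mul(-3, 0) = 0)
Pow(Add(w, t), 2) = Pow(Add(0, 13), 2) = Pow(13, 2) = 169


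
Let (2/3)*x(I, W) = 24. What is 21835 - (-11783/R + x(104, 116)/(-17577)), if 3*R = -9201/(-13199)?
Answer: 434526423454/5989851 ≈ 72544.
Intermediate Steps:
x(I, W) = 36 (x(I, W) = (3/2)*24 = 36)
R = 3067/13199 (R = (-9201/(-13199))/3 = (-9201*(-1/13199))/3 = (⅓)*(9201/13199) = 3067/13199 ≈ 0.23237)
21835 - (-11783/R + x(104, 116)/(-17577)) = 21835 - (-11783/3067/13199 + 36/(-17577)) = 21835 - (-11783*13199/3067 + 36*(-1/17577)) = 21835 - (-155523817/3067 - 4/1953) = 21835 - 1*(-303738026869/5989851) = 21835 + 303738026869/5989851 = 434526423454/5989851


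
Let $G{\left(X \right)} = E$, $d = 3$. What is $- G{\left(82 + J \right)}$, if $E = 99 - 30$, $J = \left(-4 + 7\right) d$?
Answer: $-69$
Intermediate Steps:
$J = 9$ ($J = \left(-4 + 7\right) 3 = 3 \cdot 3 = 9$)
$E = 69$ ($E = 99 - 30 = 69$)
$G{\left(X \right)} = 69$
$- G{\left(82 + J \right)} = \left(-1\right) 69 = -69$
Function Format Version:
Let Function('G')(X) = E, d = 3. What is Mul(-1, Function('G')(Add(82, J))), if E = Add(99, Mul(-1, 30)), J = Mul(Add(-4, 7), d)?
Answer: -69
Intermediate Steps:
J = 9 (J = Mul(Add(-4, 7), 3) = Mul(3, 3) = 9)
E = 69 (E = Add(99, -30) = 69)
Function('G')(X) = 69
Mul(-1, Function('G')(Add(82, J))) = Mul(-1, 69) = -69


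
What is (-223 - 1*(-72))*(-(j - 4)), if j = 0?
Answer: -604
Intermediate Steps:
(-223 - 1*(-72))*(-(j - 4)) = (-223 - 1*(-72))*(-(0 - 4)) = (-223 + 72)*(-1*(-4)) = -151*4 = -604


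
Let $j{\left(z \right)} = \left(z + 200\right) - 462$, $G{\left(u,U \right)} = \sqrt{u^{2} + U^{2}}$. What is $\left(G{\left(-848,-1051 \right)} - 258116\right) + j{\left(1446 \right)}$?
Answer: $-256932 + \sqrt{1823705} \approx -2.5558 \cdot 10^{5}$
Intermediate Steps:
$G{\left(u,U \right)} = \sqrt{U^{2} + u^{2}}$
$j{\left(z \right)} = -262 + z$ ($j{\left(z \right)} = \left(200 + z\right) - 462 = -262 + z$)
$\left(G{\left(-848,-1051 \right)} - 258116\right) + j{\left(1446 \right)} = \left(\sqrt{\left(-1051\right)^{2} + \left(-848\right)^{2}} - 258116\right) + \left(-262 + 1446\right) = \left(\sqrt{1104601 + 719104} - 258116\right) + 1184 = \left(\sqrt{1823705} - 258116\right) + 1184 = \left(-258116 + \sqrt{1823705}\right) + 1184 = -256932 + \sqrt{1823705}$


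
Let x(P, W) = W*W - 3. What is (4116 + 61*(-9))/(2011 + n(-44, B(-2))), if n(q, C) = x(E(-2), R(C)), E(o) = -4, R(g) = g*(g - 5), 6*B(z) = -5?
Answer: 4622832/2632993 ≈ 1.7557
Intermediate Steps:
B(z) = -5/6 (B(z) = (1/6)*(-5) = -5/6)
R(g) = g*(-5 + g)
x(P, W) = -3 + W**2 (x(P, W) = W**2 - 3 = -3 + W**2)
n(q, C) = -3 + C**2*(-5 + C)**2 (n(q, C) = -3 + (C*(-5 + C))**2 = -3 + C**2*(-5 + C)**2)
(4116 + 61*(-9))/(2011 + n(-44, B(-2))) = (4116 + 61*(-9))/(2011 + (-3 + (-5/6)**2*(-5 - 5/6)**2)) = (4116 - 549)/(2011 + (-3 + 25*(-35/6)**2/36)) = 3567/(2011 + (-3 + (25/36)*(1225/36))) = 3567/(2011 + (-3 + 30625/1296)) = 3567/(2011 + 26737/1296) = 3567/(2632993/1296) = 3567*(1296/2632993) = 4622832/2632993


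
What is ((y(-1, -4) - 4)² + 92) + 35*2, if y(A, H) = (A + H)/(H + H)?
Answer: 11097/64 ≈ 173.39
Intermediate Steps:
y(A, H) = (A + H)/(2*H) (y(A, H) = (A + H)/((2*H)) = (A + H)*(1/(2*H)) = (A + H)/(2*H))
((y(-1, -4) - 4)² + 92) + 35*2 = (((½)*(-1 - 4)/(-4) - 4)² + 92) + 35*2 = (((½)*(-¼)*(-5) - 4)² + 92) + 70 = ((5/8 - 4)² + 92) + 70 = ((-27/8)² + 92) + 70 = (729/64 + 92) + 70 = 6617/64 + 70 = 11097/64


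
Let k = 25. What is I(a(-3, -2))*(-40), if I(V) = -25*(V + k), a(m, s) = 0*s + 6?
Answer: 31000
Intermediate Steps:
a(m, s) = 6 (a(m, s) = 0 + 6 = 6)
I(V) = -625 - 25*V (I(V) = -25*(V + 25) = -25*(25 + V) = -625 - 25*V)
I(a(-3, -2))*(-40) = (-625 - 25*6)*(-40) = (-625 - 150)*(-40) = -775*(-40) = 31000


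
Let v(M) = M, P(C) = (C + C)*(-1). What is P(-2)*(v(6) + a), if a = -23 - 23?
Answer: -160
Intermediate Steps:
a = -46
P(C) = -2*C (P(C) = (2*C)*(-1) = -2*C)
P(-2)*(v(6) + a) = (-2*(-2))*(6 - 46) = 4*(-40) = -160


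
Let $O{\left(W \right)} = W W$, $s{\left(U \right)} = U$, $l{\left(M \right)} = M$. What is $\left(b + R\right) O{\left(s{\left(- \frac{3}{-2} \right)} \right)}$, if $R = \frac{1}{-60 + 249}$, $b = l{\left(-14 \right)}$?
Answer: $- \frac{2645}{84} \approx -31.488$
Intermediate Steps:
$O{\left(W \right)} = W^{2}$
$b = -14$
$R = \frac{1}{189} \approx 0.005291$
$\left(b + R\right) O{\left(s{\left(- \frac{3}{-2} \right)} \right)} = \left(-14 + \frac{1}{189}\right) \left(- \frac{3}{-2}\right)^{2} = - \frac{2645 \left(- \frac{3 \left(-1\right)}{2}\right)^{2}}{189} = - \frac{2645 \left(\left(-1\right) \left(- \frac{3}{2}\right)\right)^{2}}{189} = - \frac{2645 \left(\frac{3}{2}\right)^{2}}{189} = \left(- \frac{2645}{189}\right) \frac{9}{4} = - \frac{2645}{84}$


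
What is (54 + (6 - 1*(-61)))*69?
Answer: 8349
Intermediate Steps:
(54 + (6 - 1*(-61)))*69 = (54 + (6 + 61))*69 = (54 + 67)*69 = 121*69 = 8349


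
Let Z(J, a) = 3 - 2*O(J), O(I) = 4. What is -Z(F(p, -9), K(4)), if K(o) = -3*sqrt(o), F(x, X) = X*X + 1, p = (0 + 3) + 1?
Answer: 5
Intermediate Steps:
p = 4 (p = 3 + 1 = 4)
F(x, X) = 1 + X**2 (F(x, X) = X**2 + 1 = 1 + X**2)
Z(J, a) = -5 (Z(J, a) = 3 - 2*4 = 3 - 8 = -5)
-Z(F(p, -9), K(4)) = -1*(-5) = 5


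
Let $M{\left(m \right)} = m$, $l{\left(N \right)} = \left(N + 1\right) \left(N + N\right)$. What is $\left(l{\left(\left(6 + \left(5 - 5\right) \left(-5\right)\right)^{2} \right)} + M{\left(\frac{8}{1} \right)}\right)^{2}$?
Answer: $7139584$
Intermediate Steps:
$l{\left(N \right)} = 2 N \left(1 + N\right)$ ($l{\left(N \right)} = \left(1 + N\right) 2 N = 2 N \left(1 + N\right)$)
$\left(l{\left(\left(6 + \left(5 - 5\right) \left(-5\right)\right)^{2} \right)} + M{\left(\frac{8}{1} \right)}\right)^{2} = \left(2 \left(6 + \left(5 - 5\right) \left(-5\right)\right)^{2} \left(1 + \left(6 + \left(5 - 5\right) \left(-5\right)\right)^{2}\right) + \frac{8}{1}\right)^{2} = \left(2 \left(6 + 0 \left(-5\right)\right)^{2} \left(1 + \left(6 + 0 \left(-5\right)\right)^{2}\right) + 8 \cdot 1\right)^{2} = \left(2 \left(6 + 0\right)^{2} \left(1 + \left(6 + 0\right)^{2}\right) + 8\right)^{2} = \left(2 \cdot 6^{2} \left(1 + 6^{2}\right) + 8\right)^{2} = \left(2 \cdot 36 \left(1 + 36\right) + 8\right)^{2} = \left(2 \cdot 36 \cdot 37 + 8\right)^{2} = \left(2664 + 8\right)^{2} = 2672^{2} = 7139584$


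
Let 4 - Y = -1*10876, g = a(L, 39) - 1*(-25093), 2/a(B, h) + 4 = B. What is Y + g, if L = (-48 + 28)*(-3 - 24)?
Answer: 9640765/268 ≈ 35973.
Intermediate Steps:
L = 540 (L = -20*(-27) = 540)
a(B, h) = 2/(-4 + B)
g = 6724925/268 (g = 2/(-4 + 540) - 1*(-25093) = 2/536 + 25093 = 2*(1/536) + 25093 = 1/268 + 25093 = 6724925/268 ≈ 25093.)
Y = 10880 (Y = 4 - (-1)*10876 = 4 - 1*(-10876) = 4 + 10876 = 10880)
Y + g = 10880 + 6724925/268 = 9640765/268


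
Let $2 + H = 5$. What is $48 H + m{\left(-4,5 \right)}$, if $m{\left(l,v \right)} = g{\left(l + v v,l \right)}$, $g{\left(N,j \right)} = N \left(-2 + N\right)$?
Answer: $543$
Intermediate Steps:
$H = 3$ ($H = -2 + 5 = 3$)
$m{\left(l,v \right)} = \left(l + v^{2}\right) \left(-2 + l + v^{2}\right)$ ($m{\left(l,v \right)} = \left(l + v v\right) \left(-2 + \left(l + v v\right)\right) = \left(l + v^{2}\right) \left(-2 + \left(l + v^{2}\right)\right) = \left(l + v^{2}\right) \left(-2 + l + v^{2}\right)$)
$48 H + m{\left(-4,5 \right)} = 48 \cdot 3 + \left(-4 + 5^{2}\right) \left(-2 - 4 + 5^{2}\right) = 144 + \left(-4 + 25\right) \left(-2 - 4 + 25\right) = 144 + 21 \cdot 19 = 144 + 399 = 543$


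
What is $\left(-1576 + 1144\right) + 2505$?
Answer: $2073$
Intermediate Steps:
$\left(-1576 + 1144\right) + 2505 = -432 + 2505 = 2073$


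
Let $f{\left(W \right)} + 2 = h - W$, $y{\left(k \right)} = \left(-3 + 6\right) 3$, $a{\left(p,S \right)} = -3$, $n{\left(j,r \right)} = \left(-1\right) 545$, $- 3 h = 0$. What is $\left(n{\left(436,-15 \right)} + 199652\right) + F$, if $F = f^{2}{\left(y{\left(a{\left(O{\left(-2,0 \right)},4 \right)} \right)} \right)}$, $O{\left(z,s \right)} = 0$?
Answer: $199228$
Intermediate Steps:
$h = 0$ ($h = \left(- \frac{1}{3}\right) 0 = 0$)
$n{\left(j,r \right)} = -545$
$y{\left(k \right)} = 9$ ($y{\left(k \right)} = 3 \cdot 3 = 9$)
$f{\left(W \right)} = -2 - W$ ($f{\left(W \right)} = -2 + \left(0 - W\right) = -2 - W$)
$F = 121$ ($F = \left(-2 - 9\right)^{2} = \left(-11\right)^{2} = 121$)
$\left(n{\left(436,-15 \right)} + 199652\right) + F = \left(-545 + 199652\right) + 121 = 199107 + 121 = 199228$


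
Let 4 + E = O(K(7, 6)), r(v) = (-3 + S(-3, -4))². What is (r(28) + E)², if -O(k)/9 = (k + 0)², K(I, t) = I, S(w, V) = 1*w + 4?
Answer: 194481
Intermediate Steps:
S(w, V) = 4 + w (S(w, V) = w + 4 = 4 + w)
O(k) = -9*k² (O(k) = -9*(k + 0)² = -9*k²)
r(v) = 4 (r(v) = (-3 + (4 - 3))² = (-3 + 1)² = (-2)² = 4)
E = -445 (E = -4 - 9*7² = -4 - 9*49 = -4 - 441 = -445)
(r(28) + E)² = (4 - 445)² = (-441)² = 194481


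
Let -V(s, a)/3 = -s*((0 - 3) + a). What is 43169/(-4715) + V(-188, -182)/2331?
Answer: 3525551/99015 ≈ 35.606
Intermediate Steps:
V(s, a) = 3*s*(-3 + a) (V(s, a) = -(-3)*s*((0 - 3) + a) = -(-3)*s*(-3 + a) = 3*s*(-3 + a))
43169/(-4715) + V(-188, -182)/2331 = 43169/(-4715) + (3*(-188)*(-3 - 182))/2331 = 43169*(-1/4715) + (3*(-188)*(-185))*(1/2331) = -43169/4715 + 104340*(1/2331) = -43169/4715 + 940/21 = 3525551/99015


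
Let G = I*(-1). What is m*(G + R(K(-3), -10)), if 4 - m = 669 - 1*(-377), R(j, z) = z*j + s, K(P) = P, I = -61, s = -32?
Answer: -61478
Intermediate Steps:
R(j, z) = -32 + j*z (R(j, z) = z*j - 32 = j*z - 32 = -32 + j*z)
G = 61 (G = -61*(-1) = 61)
m = -1042 (m = 4 - (669 - 1*(-377)) = 4 - (669 + 377) = 4 - 1*1046 = 4 - 1046 = -1042)
m*(G + R(K(-3), -10)) = -1042*(61 + (-32 - 3*(-10))) = -1042*(61 + (-32 + 30)) = -1042*(61 - 2) = -1042*59 = -61478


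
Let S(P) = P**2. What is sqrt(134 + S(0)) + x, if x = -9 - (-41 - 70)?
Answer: 102 + sqrt(134) ≈ 113.58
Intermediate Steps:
x = 102 (x = -9 - 1*(-111) = -9 + 111 = 102)
sqrt(134 + S(0)) + x = sqrt(134 + 0**2) + 102 = sqrt(134 + 0) + 102 = sqrt(134) + 102 = 102 + sqrt(134)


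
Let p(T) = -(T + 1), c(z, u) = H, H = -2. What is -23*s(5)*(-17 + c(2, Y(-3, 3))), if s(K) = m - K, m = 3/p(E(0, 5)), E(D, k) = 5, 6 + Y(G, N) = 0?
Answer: -4807/2 ≈ -2403.5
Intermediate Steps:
Y(G, N) = -6 (Y(G, N) = -6 + 0 = -6)
c(z, u) = -2
p(T) = -1 - T (p(T) = -(1 + T) = -1 - T)
m = -1/2 (m = 3/(-1 - 1*5) = 3/(-1 - 5) = 3/(-6) = 3*(-1/6) = -1/2 ≈ -0.50000)
s(K) = -1/2 - K
-23*s(5)*(-17 + c(2, Y(-3, 3))) = -23*(-1/2 - 1*5)*(-17 - 2) = -23*(-1/2 - 5)*(-19) = -(-253)*(-19)/2 = -23*209/2 = -4807/2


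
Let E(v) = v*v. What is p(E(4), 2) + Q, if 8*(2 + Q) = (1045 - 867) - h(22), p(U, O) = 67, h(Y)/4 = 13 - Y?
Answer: 367/4 ≈ 91.750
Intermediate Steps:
h(Y) = 52 - 4*Y (h(Y) = 4*(13 - Y) = 52 - 4*Y)
E(v) = v**2
Q = 99/4 (Q = -2 + ((1045 - 867) - (52 - 4*22))/8 = -2 + (178 - (52 - 88))/8 = -2 + (178 - 1*(-36))/8 = -2 + (178 + 36)/8 = -2 + (1/8)*214 = -2 + 107/4 = 99/4 ≈ 24.750)
p(E(4), 2) + Q = 67 + 99/4 = 367/4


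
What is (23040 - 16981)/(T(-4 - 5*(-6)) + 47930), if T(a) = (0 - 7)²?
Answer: 6059/47979 ≈ 0.12628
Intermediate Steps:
T(a) = 49 (T(a) = (-7)² = 49)
(23040 - 16981)/(T(-4 - 5*(-6)) + 47930) = (23040 - 16981)/(49 + 47930) = 6059/47979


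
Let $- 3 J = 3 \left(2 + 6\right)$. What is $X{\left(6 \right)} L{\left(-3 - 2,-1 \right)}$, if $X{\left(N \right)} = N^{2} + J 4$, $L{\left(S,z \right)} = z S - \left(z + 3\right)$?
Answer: $12$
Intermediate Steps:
$J = -8$ ($J = - \frac{3 \left(2 + 6\right)}{3} = - \frac{3 \cdot 8}{3} = \left(- \frac{1}{3}\right) 24 = -8$)
$L{\left(S,z \right)} = -3 - z + S z$ ($L{\left(S,z \right)} = S z - \left(3 + z\right) = -3 - z + S z$)
$X{\left(N \right)} = -32 + N^{2}$ ($X{\left(N \right)} = N^{2} - 32 = -32 + N^{2}$)
$X{\left(6 \right)} L{\left(-3 - 2,-1 \right)} = \left(-32 + 6^{2}\right) \left(-3 - -1 + \left(-3 - 2\right) \left(-1\right)\right) = \left(-32 + 36\right) \left(-3 + 1 - -5\right) = 4 \left(-3 + 1 + 5\right) = 4 \cdot 3 = 12$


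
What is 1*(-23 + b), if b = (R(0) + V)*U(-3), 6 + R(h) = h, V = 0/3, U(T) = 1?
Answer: -29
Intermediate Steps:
V = 0 (V = 0*(1/3) = 0)
R(h) = -6 + h
b = -6 (b = ((-6 + 0) + 0)*1 = (-6 + 0)*1 = -6*1 = -6)
1*(-23 + b) = 1*(-23 - 6) = 1*(-29) = -29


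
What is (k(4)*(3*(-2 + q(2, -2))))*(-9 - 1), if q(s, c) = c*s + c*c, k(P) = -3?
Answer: -180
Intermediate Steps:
q(s, c) = c² + c*s (q(s, c) = c*s + c² = c² + c*s)
(k(4)*(3*(-2 + q(2, -2))))*(-9 - 1) = (-9*(-2 - 2*(-2 + 2)))*(-9 - 1) = -9*(-2 - 2*0)*(-10) = -9*(-2 + 0)*(-10) = -9*(-2)*(-10) = -3*(-6)*(-10) = 18*(-10) = -180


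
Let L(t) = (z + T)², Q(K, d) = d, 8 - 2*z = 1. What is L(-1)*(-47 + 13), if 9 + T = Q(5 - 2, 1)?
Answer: -1377/2 ≈ -688.50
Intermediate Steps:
z = 7/2 (z = 4 - ½*1 = 4 - ½ = 7/2 ≈ 3.5000)
T = -8 (T = -9 + 1 = -8)
L(t) = 81/4 (L(t) = (7/2 - 8)² = (-9/2)² = 81/4)
L(-1)*(-47 + 13) = 81*(-47 + 13)/4 = (81/4)*(-34) = -1377/2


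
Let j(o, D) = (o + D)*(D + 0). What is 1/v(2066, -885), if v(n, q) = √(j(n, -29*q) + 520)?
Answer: √711716635/711716635 ≈ 3.7484e-5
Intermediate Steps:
j(o, D) = D*(D + o) (j(o, D) = (D + o)*D = D*(D + o))
v(n, q) = √(520 - 29*q*(n - 29*q)) (v(n, q) = √((-29*q)*(-29*q + n) + 520) = √((-29*q)*(n - 29*q) + 520) = √(-29*q*(n - 29*q) + 520) = √(520 - 29*q*(n - 29*q)))
1/v(2066, -885) = 1/(√(520 - 29*(-885)*(2066 - 29*(-885)))) = 1/(√(520 - 29*(-885)*(2066 + 25665))) = 1/(√(520 - 29*(-885)*27731)) = 1/(√(520 + 711716115)) = 1/(√711716635) = √711716635/711716635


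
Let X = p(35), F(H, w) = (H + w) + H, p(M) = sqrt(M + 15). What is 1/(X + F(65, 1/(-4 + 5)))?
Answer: 131/17111 - 5*sqrt(2)/17111 ≈ 0.0072426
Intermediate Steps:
p(M) = sqrt(15 + M)
F(H, w) = w + 2*H
X = 5*sqrt(2) (X = sqrt(15 + 35) = sqrt(50) = 5*sqrt(2) ≈ 7.0711)
1/(X + F(65, 1/(-4 + 5))) = 1/(5*sqrt(2) + (1/(-4 + 5) + 2*65)) = 1/(5*sqrt(2) + (1/1 + 130)) = 1/(5*sqrt(2) + (1 + 130)) = 1/(5*sqrt(2) + 131) = 1/(131 + 5*sqrt(2))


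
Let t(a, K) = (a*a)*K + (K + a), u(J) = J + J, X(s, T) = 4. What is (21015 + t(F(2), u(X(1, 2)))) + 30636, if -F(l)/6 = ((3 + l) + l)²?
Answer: 742853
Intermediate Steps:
u(J) = 2*J
F(l) = -6*(3 + 2*l)² (F(l) = -6*((3 + l) + l)² = -6*(3 + 2*l)²)
t(a, K) = K + a + K*a² (t(a, K) = a²*K + (K + a) = K*a² + (K + a) = K + a + K*a²)
(21015 + t(F(2), u(X(1, 2)))) + 30636 = (21015 + (2*4 - 6*(3 + 2*2)² + (2*4)*(-6*(3 + 2*2)²)²)) + 30636 = (21015 + (8 - 6*(3 + 4)² + 8*(-6*(3 + 4)²)²)) + 30636 = (21015 + (8 - 6*7² + 8*(-6*7²)²)) + 30636 = (21015 + (8 - 6*49 + 8*(-6*49)²)) + 30636 = (21015 + (8 - 294 + 8*(-294)²)) + 30636 = (21015 + (8 - 294 + 8*86436)) + 30636 = (21015 + (8 - 294 + 691488)) + 30636 = (21015 + 691202) + 30636 = 712217 + 30636 = 742853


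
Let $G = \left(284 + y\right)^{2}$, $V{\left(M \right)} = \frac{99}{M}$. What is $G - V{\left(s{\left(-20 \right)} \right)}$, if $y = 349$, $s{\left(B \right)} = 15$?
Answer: $\frac{2003412}{5} \approx 4.0068 \cdot 10^{5}$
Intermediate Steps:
$G = 400689$ ($G = \left(284 + 349\right)^{2} = 633^{2} = 400689$)
$G - V{\left(s{\left(-20 \right)} \right)} = 400689 - \frac{99}{15} = 400689 - 99 \cdot \frac{1}{15} = 400689 - \frac{33}{5} = \frac{2003412}{5}$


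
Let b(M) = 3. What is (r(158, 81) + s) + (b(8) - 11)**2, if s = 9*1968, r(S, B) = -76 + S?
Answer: 17858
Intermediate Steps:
s = 17712
(r(158, 81) + s) + (b(8) - 11)**2 = ((-76 + 158) + 17712) + (3 - 11)**2 = (82 + 17712) + (-8)**2 = 17794 + 64 = 17858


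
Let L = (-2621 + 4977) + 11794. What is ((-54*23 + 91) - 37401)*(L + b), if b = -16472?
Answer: 89517744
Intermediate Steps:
L = 14150 (L = 2356 + 11794 = 14150)
((-54*23 + 91) - 37401)*(L + b) = ((-54*23 + 91) - 37401)*(14150 - 16472) = ((-1242 + 91) - 37401)*(-2322) = (-1151 - 37401)*(-2322) = -38552*(-2322) = 89517744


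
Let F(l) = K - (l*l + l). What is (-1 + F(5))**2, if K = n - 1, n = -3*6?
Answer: 2500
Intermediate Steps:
n = -18
K = -19 (K = -18 - 1 = -19)
F(l) = -19 - l - l**2 (F(l) = -19 - (l*l + l) = -19 - (l**2 + l) = -19 - (l + l**2) = -19 + (-l - l**2) = -19 - l - l**2)
(-1 + F(5))**2 = (-1 + (-19 - 1*5 - 1*5**2))**2 = (-1 + (-19 - 5 - 1*25))**2 = (-1 + (-19 - 5 - 25))**2 = (-1 - 49)**2 = (-50)**2 = 2500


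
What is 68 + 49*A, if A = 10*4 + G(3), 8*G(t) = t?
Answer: 16371/8 ≈ 2046.4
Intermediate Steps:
G(t) = t/8
A = 323/8 (A = 10*4 + (1/8)*3 = 40 + 3/8 = 323/8 ≈ 40.375)
68 + 49*A = 68 + 49*(323/8) = 68 + 15827/8 = 16371/8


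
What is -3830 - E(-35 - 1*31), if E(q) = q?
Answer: -3764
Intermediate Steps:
-3830 - E(-35 - 1*31) = -3830 - (-35 - 1*31) = -3830 - (-35 - 31) = -3830 - 1*(-66) = -3830 + 66 = -3764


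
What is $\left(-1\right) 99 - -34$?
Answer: $-65$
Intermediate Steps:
$\left(-1\right) 99 - -34 = -99 + 34 = -65$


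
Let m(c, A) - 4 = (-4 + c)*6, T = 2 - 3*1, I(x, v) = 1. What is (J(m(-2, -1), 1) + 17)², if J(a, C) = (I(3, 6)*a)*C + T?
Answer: 256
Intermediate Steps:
T = -1 (T = 2 - 3 = -1)
m(c, A) = -20 + 6*c (m(c, A) = 4 + (-4 + c)*6 = 4 + (-24 + 6*c) = -20 + 6*c)
J(a, C) = -1 + C*a (J(a, C) = (1*a)*C - 1 = a*C - 1 = C*a - 1 = -1 + C*a)
(J(m(-2, -1), 1) + 17)² = ((-1 + 1*(-20 + 6*(-2))) + 17)² = ((-1 + 1*(-20 - 12)) + 17)² = ((-1 + 1*(-32)) + 17)² = ((-1 - 32) + 17)² = (-33 + 17)² = (-16)² = 256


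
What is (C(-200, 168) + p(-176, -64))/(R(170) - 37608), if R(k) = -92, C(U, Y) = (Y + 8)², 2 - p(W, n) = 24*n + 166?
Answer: -8087/9425 ≈ -0.85804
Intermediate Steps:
p(W, n) = -164 - 24*n (p(W, n) = 2 - (24*n + 166) = 2 - (166 + 24*n) = 2 + (-166 - 24*n) = -164 - 24*n)
C(U, Y) = (8 + Y)²
(C(-200, 168) + p(-176, -64))/(R(170) - 37608) = ((8 + 168)² + (-164 - 24*(-64)))/(-92 - 37608) = (176² + (-164 + 1536))/(-37700) = (30976 + 1372)*(-1/37700) = 32348*(-1/37700) = -8087/9425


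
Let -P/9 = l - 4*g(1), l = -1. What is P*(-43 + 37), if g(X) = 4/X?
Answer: -918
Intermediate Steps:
P = 153 (P = -9*(-1 - 16/1) = -9*(-1 - 16) = -9*(-17) = 153)
P*(-43 + 37) = 153*(-43 + 37) = 153*(-6) = -918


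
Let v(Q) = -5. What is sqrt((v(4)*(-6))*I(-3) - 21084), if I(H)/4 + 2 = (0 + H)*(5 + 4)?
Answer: 2*I*sqrt(6141) ≈ 156.73*I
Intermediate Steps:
I(H) = -8 + 36*H (I(H) = -8 + 4*((0 + H)*(5 + 4)) = -8 + 4*(H*9) = -8 + 4*(9*H) = -8 + 36*H)
sqrt((v(4)*(-6))*I(-3) - 21084) = sqrt((-5*(-6))*(-8 + 36*(-3)) - 21084) = sqrt(30*(-8 - 108) - 21084) = sqrt(30*(-116) - 21084) = sqrt(-3480 - 21084) = sqrt(-24564) = 2*I*sqrt(6141)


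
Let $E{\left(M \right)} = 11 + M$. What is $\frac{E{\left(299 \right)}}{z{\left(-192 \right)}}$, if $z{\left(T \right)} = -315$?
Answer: $- \frac{62}{63} \approx -0.98413$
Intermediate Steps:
$\frac{E{\left(299 \right)}}{z{\left(-192 \right)}} = \frac{11 + 299}{-315} = 310 \left(- \frac{1}{315}\right) = - \frac{62}{63}$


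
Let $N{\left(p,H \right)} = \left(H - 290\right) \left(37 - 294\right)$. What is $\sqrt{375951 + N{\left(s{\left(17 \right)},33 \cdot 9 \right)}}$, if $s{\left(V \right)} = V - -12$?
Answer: $2 \sqrt{93538} \approx 611.68$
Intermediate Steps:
$s{\left(V \right)} = 12 + V$ ($s{\left(V \right)} = V + 12 = 12 + V$)
$N{\left(p,H \right)} = 74530 - 257 H$ ($N{\left(p,H \right)} = \left(-290 + H\right) \left(-257\right) = 74530 - 257 H$)
$\sqrt{375951 + N{\left(s{\left(17 \right)},33 \cdot 9 \right)}} = \sqrt{375951 + \left(74530 - 257 \cdot 33 \cdot 9\right)} = \sqrt{375951 + \left(74530 - 76329\right)} = \sqrt{375951 - 1799} = \sqrt{374152} = 2 \sqrt{93538}$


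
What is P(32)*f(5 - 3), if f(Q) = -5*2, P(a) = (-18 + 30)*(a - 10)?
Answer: -2640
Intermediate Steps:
P(a) = -120 + 12*a (P(a) = 12*(-10 + a) = -120 + 12*a)
f(Q) = -10
P(32)*f(5 - 3) = (-120 + 12*32)*(-10) = (-120 + 384)*(-10) = 264*(-10) = -2640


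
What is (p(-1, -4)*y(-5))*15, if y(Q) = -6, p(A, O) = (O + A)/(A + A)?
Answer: -225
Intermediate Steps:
p(A, O) = (A + O)/(2*A) (p(A, O) = (A + O)/((2*A)) = (A + O)*(1/(2*A)) = (A + O)/(2*A))
(p(-1, -4)*y(-5))*15 = (((1/2)*(-1 - 4)/(-1))*(-6))*15 = (((1/2)*(-1)*(-5))*(-6))*15 = ((5/2)*(-6))*15 = -15*15 = -225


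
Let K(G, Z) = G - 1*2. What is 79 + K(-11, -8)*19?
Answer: -168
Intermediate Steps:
K(G, Z) = -2 + G (K(G, Z) = G - 2 = -2 + G)
79 + K(-11, -8)*19 = 79 + (-2 - 11)*19 = 79 - 13*19 = 79 - 247 = -168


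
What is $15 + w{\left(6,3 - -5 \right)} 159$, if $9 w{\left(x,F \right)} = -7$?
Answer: $- \frac{326}{3} \approx -108.67$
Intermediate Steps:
$w{\left(x,F \right)} = - \frac{7}{9}$ ($w{\left(x,F \right)} = \frac{1}{9} \left(-7\right) = - \frac{7}{9}$)
$15 + w{\left(6,3 - -5 \right)} 159 = 15 - \frac{371}{3} = - \frac{326}{3}$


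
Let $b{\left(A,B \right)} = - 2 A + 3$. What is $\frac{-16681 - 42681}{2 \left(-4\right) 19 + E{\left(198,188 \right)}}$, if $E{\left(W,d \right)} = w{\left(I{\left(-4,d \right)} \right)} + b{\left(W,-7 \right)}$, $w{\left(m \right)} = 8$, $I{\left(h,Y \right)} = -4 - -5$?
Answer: $\frac{59362}{537} \approx 110.54$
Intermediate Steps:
$I{\left(h,Y \right)} = 1$ ($I{\left(h,Y \right)} = -4 + 5 = 1$)
$b{\left(A,B \right)} = 3 - 2 A$
$E{\left(W,d \right)} = 11 - 2 W$ ($E{\left(W,d \right)} = 8 - \left(-3 + 2 W\right) = 11 - 2 W$)
$\frac{-16681 - 42681}{2 \left(-4\right) 19 + E{\left(198,188 \right)}} = \frac{-16681 - 42681}{2 \left(-4\right) 19 + \left(11 - 396\right)} = - \frac{59362}{\left(-8\right) 19 + \left(11 - 396\right)} = - \frac{59362}{-152 - 385} = - \frac{59362}{-537} = \left(-59362\right) \left(- \frac{1}{537}\right) = \frac{59362}{537}$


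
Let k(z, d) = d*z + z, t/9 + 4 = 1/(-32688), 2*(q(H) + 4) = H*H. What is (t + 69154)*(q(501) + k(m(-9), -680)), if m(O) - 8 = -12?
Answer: 64372053744375/7264 ≈ 8.8618e+9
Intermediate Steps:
m(O) = -4 (m(O) = 8 - 12 = -4)
q(H) = -4 + H²/2 (q(H) = -4 + (H*H)/2 = -4 + H²/2)
t = -130753/3632 (t = -36 + 9/(-32688) = -36 + 9*(-1/32688) = -36 - 1/3632 = -130753/3632 ≈ -36.000)
k(z, d) = z + d*z
(t + 69154)*(q(501) + k(m(-9), -680)) = (-130753/3632 + 69154)*((-4 + (½)*501²) - 4*(1 - 680)) = 251036575*((-4 + (½)*251001) - 4*(-679))/3632 = 251036575*((-4 + 251001/2) + 2716)/3632 = 251036575*(250993/2 + 2716)/3632 = (251036575/3632)*(256425/2) = 64372053744375/7264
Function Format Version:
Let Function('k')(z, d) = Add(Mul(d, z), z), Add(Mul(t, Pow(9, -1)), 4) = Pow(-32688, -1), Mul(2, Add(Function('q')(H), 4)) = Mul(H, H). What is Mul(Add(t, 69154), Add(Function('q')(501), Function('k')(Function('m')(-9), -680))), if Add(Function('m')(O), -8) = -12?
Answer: Rational(64372053744375, 7264) ≈ 8.8618e+9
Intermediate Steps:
Function('m')(O) = -4 (Function('m')(O) = Add(8, -12) = -4)
Function('q')(H) = Add(-4, Mul(Rational(1, 2), Pow(H, 2))) (Function('q')(H) = Add(-4, Mul(Rational(1, 2), Mul(H, H))) = Add(-4, Mul(Rational(1, 2), Pow(H, 2))))
t = Rational(-130753, 3632) (t = Add(-36, Mul(9, Pow(-32688, -1))) = Add(-36, Mul(9, Rational(-1, 32688))) = Add(-36, Rational(-1, 3632)) = Rational(-130753, 3632) ≈ -36.000)
Function('k')(z, d) = Add(z, Mul(d, z))
Mul(Add(t, 69154), Add(Function('q')(501), Function('k')(Function('m')(-9), -680))) = Mul(Add(Rational(-130753, 3632), 69154), Add(Add(-4, Mul(Rational(1, 2), Pow(501, 2))), Mul(-4, Add(1, -680)))) = Mul(Rational(251036575, 3632), Add(Add(-4, Mul(Rational(1, 2), 251001)), Mul(-4, -679))) = Mul(Rational(251036575, 3632), Add(Add(-4, Rational(251001, 2)), 2716)) = Mul(Rational(251036575, 3632), Add(Rational(250993, 2), 2716)) = Mul(Rational(251036575, 3632), Rational(256425, 2)) = Rational(64372053744375, 7264)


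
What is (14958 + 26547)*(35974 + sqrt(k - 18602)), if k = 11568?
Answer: 1493100870 + 41505*I*sqrt(7034) ≈ 1.4931e+9 + 3.481e+6*I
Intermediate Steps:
(14958 + 26547)*(35974 + sqrt(k - 18602)) = (14958 + 26547)*(35974 + sqrt(11568 - 18602)) = 41505*(35974 + sqrt(-7034)) = 41505*(35974 + I*sqrt(7034)) = 1493100870 + 41505*I*sqrt(7034)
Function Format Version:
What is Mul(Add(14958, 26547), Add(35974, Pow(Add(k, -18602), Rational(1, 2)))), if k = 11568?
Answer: Add(1493100870, Mul(41505, I, Pow(7034, Rational(1, 2)))) ≈ Add(1.4931e+9, Mul(3.4810e+6, I))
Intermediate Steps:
Mul(Add(14958, 26547), Add(35974, Pow(Add(k, -18602), Rational(1, 2)))) = Mul(Add(14958, 26547), Add(35974, Pow(Add(11568, -18602), Rational(1, 2)))) = Mul(41505, Add(35974, Pow(-7034, Rational(1, 2)))) = Mul(41505, Add(35974, Mul(I, Pow(7034, Rational(1, 2))))) = Add(1493100870, Mul(41505, I, Pow(7034, Rational(1, 2))))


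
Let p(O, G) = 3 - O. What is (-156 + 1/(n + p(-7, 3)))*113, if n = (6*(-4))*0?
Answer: -176167/10 ≈ -17617.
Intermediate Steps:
n = 0 (n = -24*0 = 0)
(-156 + 1/(n + p(-7, 3)))*113 = (-156 + 1/(0 + (3 - 1*(-7))))*113 = (-156 + 1/(0 + (3 + 7)))*113 = (-156 + 1/(0 + 10))*113 = (-156 + 1/10)*113 = (-156 + ⅒)*113 = -1559/10*113 = -176167/10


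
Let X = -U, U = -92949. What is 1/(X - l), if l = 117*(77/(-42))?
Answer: 2/186327 ≈ 1.0734e-5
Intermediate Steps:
l = -429/2 (l = 117*(77*(-1/42)) = 117*(-11/6) = -429/2 ≈ -214.50)
X = 92949 (X = -1*(-92949) = 92949)
1/(X - l) = 1/(92949 - 1*(-429/2)) = 1/(92949 + 429/2) = 1/(186327/2) = 2/186327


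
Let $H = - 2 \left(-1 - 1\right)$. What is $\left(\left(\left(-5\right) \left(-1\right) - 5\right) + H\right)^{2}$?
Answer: $16$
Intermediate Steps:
$H = 4$ ($H = \left(-2\right) \left(-2\right) = 4$)
$\left(\left(\left(-5\right) \left(-1\right) - 5\right) + H\right)^{2} = \left(\left(\left(-5\right) \left(-1\right) - 5\right) + 4\right)^{2} = \left(\left(5 - 5\right) + 4\right)^{2} = \left(0 + 4\right)^{2} = 4^{2} = 16$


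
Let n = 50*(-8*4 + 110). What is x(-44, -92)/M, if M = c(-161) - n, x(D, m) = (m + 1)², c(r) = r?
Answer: -8281/4061 ≈ -2.0392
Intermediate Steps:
n = 3900 (n = 50*(-32 + 110) = 50*78 = 3900)
x(D, m) = (1 + m)²
M = -4061 (M = -161 - 1*3900 = -161 - 3900 = -4061)
x(-44, -92)/M = (1 - 92)²/(-4061) = (-91)²*(-1/4061) = 8281*(-1/4061) = -8281/4061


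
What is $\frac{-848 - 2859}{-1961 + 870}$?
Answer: $\frac{3707}{1091} \approx 3.3978$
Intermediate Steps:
$\frac{-848 - 2859}{-1961 + 870} = - \frac{3707}{-1091} = \left(-3707\right) \left(- \frac{1}{1091}\right) = \frac{3707}{1091}$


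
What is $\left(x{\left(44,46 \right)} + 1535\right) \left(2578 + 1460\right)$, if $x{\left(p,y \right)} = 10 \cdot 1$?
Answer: $6238710$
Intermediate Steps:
$x{\left(p,y \right)} = 10$
$\left(x{\left(44,46 \right)} + 1535\right) \left(2578 + 1460\right) = \left(10 + 1535\right) \left(2578 + 1460\right) = 1545 \cdot 4038 = 6238710$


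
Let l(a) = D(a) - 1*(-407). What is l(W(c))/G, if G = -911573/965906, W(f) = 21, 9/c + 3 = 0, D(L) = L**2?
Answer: -819088288/911573 ≈ -898.54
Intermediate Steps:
c = -3 (c = 9/(-3 + 0) = 9/(-3) = 9*(-1/3) = -3)
l(a) = 407 + a**2 (l(a) = a**2 - 1*(-407) = a**2 + 407 = 407 + a**2)
G = -911573/965906 (G = -911573*1/965906 = -911573/965906 ≈ -0.94375)
l(W(c))/G = (407 + 21**2)/(-911573/965906) = (407 + 441)*(-965906/911573) = 848*(-965906/911573) = -819088288/911573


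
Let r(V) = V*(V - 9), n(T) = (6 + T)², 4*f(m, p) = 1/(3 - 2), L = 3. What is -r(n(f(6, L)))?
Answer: -300625/256 ≈ -1174.3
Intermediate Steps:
f(m, p) = ¼ (f(m, p) = 1/(4*(3 - 2)) = (¼)/1 = (¼)*1 = ¼)
r(V) = V*(-9 + V)
-r(n(f(6, L))) = -(6 + ¼)²*(-9 + (6 + ¼)²) = -(25/4)²*(-9 + (25/4)²) = -625*(-9 + 625/16)/16 = -625*481/(16*16) = -1*300625/256 = -300625/256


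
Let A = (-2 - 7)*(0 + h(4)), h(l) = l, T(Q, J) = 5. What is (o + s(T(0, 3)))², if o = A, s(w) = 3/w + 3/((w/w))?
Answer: 26244/25 ≈ 1049.8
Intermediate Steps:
A = -36 (A = (-2 - 7)*(0 + 4) = -9*4 = -36)
s(w) = 3 + 3/w (s(w) = 3/w + 3/1 = 3/w + 3*1 = 3/w + 3 = 3 + 3/w)
o = -36
(o + s(T(0, 3)))² = (-36 + (3 + 3/5))² = (-36 + (3 + 3*(⅕)))² = (-36 + (3 + ⅗))² = (-36 + 18/5)² = (-162/5)² = 26244/25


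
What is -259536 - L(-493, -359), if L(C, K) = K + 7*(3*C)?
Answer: -248824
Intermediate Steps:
L(C, K) = K + 21*C
-259536 - L(-493, -359) = -259536 - (-359 + 21*(-493)) = -259536 - (-359 - 10353) = -259536 - 1*(-10712) = -259536 + 10712 = -248824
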